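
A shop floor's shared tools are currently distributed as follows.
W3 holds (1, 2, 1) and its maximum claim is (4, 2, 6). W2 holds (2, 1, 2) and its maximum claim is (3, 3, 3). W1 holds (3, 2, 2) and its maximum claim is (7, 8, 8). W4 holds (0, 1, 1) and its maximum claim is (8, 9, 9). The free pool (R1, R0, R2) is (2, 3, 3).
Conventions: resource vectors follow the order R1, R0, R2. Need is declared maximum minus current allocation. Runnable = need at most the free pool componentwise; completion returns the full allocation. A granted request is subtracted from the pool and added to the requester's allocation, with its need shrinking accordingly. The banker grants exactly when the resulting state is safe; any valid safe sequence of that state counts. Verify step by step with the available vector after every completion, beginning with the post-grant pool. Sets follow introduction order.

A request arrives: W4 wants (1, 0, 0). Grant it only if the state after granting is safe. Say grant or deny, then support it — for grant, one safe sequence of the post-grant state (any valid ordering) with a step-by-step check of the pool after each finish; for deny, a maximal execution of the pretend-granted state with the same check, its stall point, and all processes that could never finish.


GRANT — the state after the grant stays safe, e.g. via W2, W3, W1, W4.
Key observation: granting shrinks the pool to (1, 3, 3), yet W2 still fits and the chain goes through.
Step-by-step check of the post-grant state:
  pool = (1, 3, 3)
  W2 needs (1, 2, 1) <= (1, 3, 3) -> finishes; pool += (2, 1, 2) = (3, 4, 5)
  W3 needs (3, 0, 5) <= (3, 4, 5) -> finishes; pool += (1, 2, 1) = (4, 6, 6)
  W1 needs (4, 6, 6) <= (4, 6, 6) -> finishes; pool += (3, 2, 2) = (7, 8, 8)
  W4 needs (7, 8, 8) <= (7, 8, 8) -> finishes; pool += (1, 1, 1) = (8, 9, 9)


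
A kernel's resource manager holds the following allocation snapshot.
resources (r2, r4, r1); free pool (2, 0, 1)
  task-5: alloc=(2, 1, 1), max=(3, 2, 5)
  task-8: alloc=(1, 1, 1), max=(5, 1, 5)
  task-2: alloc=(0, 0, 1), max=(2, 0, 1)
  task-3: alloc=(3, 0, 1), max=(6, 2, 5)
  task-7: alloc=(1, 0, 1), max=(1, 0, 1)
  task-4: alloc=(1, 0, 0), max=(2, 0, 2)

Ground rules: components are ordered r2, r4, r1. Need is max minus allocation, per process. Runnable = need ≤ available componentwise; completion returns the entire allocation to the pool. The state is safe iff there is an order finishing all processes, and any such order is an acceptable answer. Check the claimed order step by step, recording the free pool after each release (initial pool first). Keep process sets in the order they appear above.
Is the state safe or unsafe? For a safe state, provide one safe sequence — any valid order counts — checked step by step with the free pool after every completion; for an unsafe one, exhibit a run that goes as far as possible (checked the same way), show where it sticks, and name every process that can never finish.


UNSAFE.
Key observation: the wall is r1: completing task-2, task-7, task-4 brings the pool only to (4, 0, 3), and all the rest need more.
The run task-2, task-7, task-4 cannot be extended any further. Verifying each step:
  pool = (2, 0, 1)
  task-2 needs (2, 0, 0) <= (2, 0, 1) -> finishes; pool += (0, 0, 1) = (2, 0, 2)
  task-7 needs (0, 0, 0) <= (2, 0, 2) -> finishes; pool += (1, 0, 1) = (3, 0, 3)
  task-4 needs (1, 0, 2) <= (3, 0, 3) -> finishes; pool += (1, 0, 0) = (4, 0, 3)
  task-5 cannot run: need (1, 1, 4) vs free (4, 0, 3) (insufficient r4 and r1)
  task-8 cannot run: need (4, 0, 4) vs free (4, 0, 3) (insufficient r1)
  task-3 cannot run: need (3, 2, 4) vs free (4, 0, 3) (insufficient r4 and r1)
Never able to finish: task-5, task-8 and task-3.


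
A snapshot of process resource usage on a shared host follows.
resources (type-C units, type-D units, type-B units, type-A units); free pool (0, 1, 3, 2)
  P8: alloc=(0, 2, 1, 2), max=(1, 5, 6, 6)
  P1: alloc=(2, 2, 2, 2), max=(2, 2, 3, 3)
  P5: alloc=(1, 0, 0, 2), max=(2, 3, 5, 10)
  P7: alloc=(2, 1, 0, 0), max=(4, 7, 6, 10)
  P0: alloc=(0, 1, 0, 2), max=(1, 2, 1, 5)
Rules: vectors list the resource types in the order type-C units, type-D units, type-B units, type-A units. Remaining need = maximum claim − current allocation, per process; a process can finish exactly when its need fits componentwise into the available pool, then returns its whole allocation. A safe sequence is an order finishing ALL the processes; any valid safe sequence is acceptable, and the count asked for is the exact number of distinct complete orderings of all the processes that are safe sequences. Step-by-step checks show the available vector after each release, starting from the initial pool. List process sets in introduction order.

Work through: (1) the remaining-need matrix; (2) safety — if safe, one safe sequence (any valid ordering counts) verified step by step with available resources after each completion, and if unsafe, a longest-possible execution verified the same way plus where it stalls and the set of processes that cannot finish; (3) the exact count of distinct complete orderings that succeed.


(1) Outstanding need per process (order type-C units, type-D units, type-B units, type-A units):
  P8: (1, 3, 5, 4)
  P1: (0, 0, 1, 1)
  P5: (1, 3, 5, 8)
  P7: (2, 6, 6, 10)
  P0: (1, 1, 1, 3)
(2) SAFE, for example via the order P1, P8, P0, P5, P7.
Key observation: the first exact fit in this order is P8 — it needs (1, 3, 5, 4) with (2, 3, 5, 4) free, meeting a requested resource to the last unit.
Step-by-step check:
  pool = (0, 1, 3, 2)
  P1: need (0, 0, 1, 1) fits (0, 1, 3, 2); releases (2, 2, 2, 2), pool now (2, 3, 5, 4)
  P8: need (1, 3, 5, 4) fits (2, 3, 5, 4); releases (0, 2, 1, 2), pool now (2, 5, 6, 6)
  P0: need (1, 1, 1, 3) fits (2, 5, 6, 6); releases (0, 1, 0, 2), pool now (2, 6, 6, 8)
  P5: need (1, 3, 5, 8) fits (2, 6, 6, 8); releases (1, 0, 0, 2), pool now (3, 6, 6, 10)
  P7: need (2, 6, 6, 10) fits (3, 6, 6, 10); releases (2, 1, 0, 0), pool now (5, 7, 6, 10)
(3) The exact count: 2 of the possible complete orderings are safe sequences.


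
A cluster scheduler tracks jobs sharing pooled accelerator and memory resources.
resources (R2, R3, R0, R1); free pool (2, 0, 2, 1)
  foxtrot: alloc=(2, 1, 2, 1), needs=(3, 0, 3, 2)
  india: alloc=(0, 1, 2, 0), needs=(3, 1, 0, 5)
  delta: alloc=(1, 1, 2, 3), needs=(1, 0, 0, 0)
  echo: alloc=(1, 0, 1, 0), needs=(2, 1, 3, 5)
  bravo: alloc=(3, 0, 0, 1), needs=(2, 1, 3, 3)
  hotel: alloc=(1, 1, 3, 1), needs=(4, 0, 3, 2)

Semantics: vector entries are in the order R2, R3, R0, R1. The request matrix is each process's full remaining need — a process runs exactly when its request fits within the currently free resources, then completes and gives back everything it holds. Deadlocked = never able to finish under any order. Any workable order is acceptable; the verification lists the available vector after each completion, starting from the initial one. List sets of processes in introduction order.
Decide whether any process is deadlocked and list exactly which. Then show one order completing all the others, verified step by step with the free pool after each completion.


Nothing here is deadlocked.
Key observation: delta leads a chain of completions in which each release enables another process.
The rest can finish in the order delta, foxtrot, echo, hotel, india, bravo. Verifying each step:
  pool = (2, 0, 2, 1)
  delta: need (1, 0, 0, 0) fits (2, 0, 2, 1); releases (1, 1, 2, 3), pool now (3, 1, 4, 4)
  foxtrot: need (3, 0, 3, 2) fits (3, 1, 4, 4); releases (2, 1, 2, 1), pool now (5, 2, 6, 5)
  echo: need (2, 1, 3, 5) fits (5, 2, 6, 5); releases (1, 0, 1, 0), pool now (6, 2, 7, 5)
  hotel: need (4, 0, 3, 2) fits (6, 2, 7, 5); releases (1, 1, 3, 1), pool now (7, 3, 10, 6)
  india: need (3, 1, 0, 5) fits (7, 3, 10, 6); releases (0, 1, 2, 0), pool now (7, 4, 12, 6)
  bravo: need (2, 1, 3, 3) fits (7, 4, 12, 6); releases (3, 0, 0, 1), pool now (10, 4, 12, 7)


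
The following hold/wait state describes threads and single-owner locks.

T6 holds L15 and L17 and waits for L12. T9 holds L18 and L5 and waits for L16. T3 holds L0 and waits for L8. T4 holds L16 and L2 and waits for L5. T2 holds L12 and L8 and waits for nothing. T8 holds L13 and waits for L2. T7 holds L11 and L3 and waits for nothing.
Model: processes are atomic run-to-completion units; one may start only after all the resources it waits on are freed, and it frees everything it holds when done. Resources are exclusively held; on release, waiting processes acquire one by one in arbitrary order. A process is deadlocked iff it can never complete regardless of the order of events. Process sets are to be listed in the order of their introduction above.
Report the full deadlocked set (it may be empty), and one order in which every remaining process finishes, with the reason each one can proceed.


Deadlocked set: T9, T4 and T8.
Key observation: along T9 -> T4 -> T9, each member waits on what the next one holds — a deadlock; T8 waits into the deadlock from upstream.
The rest can finish in the order T7, T2, T3, T6.
Check, step by step:
  T7: no waits; runs immediately, freeing L11 and L3
  T2: no waits; runs immediately, freeing L12 and L8
  T3: everything it awaited (L8) is free; runs, freeing L0
  T6: everything it awaited (L12) is free; runs, freeing L15 and L17


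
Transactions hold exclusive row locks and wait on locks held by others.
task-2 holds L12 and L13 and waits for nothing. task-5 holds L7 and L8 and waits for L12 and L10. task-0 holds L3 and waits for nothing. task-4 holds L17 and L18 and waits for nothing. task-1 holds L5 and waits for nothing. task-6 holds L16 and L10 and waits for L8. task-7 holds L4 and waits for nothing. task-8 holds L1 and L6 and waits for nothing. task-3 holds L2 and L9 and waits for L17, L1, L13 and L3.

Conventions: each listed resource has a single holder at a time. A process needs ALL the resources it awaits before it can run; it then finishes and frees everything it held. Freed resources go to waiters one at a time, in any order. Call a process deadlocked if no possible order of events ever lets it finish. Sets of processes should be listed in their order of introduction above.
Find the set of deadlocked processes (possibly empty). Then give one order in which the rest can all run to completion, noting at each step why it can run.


Deadlocked: task-5 and task-6.
Key observation: nobody on the ring task-5 -> task-6 -> task-5 can start until another member finishes, which never happens; no other process is dragged down with it.
The rest can finish in the order task-0, task-1, task-8, task-4, task-2, task-7, task-3.
Verifying each step:
  run task-0 (it waits on nothing); releases L3
  run task-1 (it waits on nothing); releases L5
  run task-8 (it waits on nothing); releases L1 and L6
  run task-4 (it waits on nothing); releases L17 and L18
  run task-2 (it waits on nothing); releases L12 and L13
  run task-7 (it waits on nothing); releases L4
  run task-3 (all its waits — L17, L1, L13 and L3 — are resolved); releases L2 and L9


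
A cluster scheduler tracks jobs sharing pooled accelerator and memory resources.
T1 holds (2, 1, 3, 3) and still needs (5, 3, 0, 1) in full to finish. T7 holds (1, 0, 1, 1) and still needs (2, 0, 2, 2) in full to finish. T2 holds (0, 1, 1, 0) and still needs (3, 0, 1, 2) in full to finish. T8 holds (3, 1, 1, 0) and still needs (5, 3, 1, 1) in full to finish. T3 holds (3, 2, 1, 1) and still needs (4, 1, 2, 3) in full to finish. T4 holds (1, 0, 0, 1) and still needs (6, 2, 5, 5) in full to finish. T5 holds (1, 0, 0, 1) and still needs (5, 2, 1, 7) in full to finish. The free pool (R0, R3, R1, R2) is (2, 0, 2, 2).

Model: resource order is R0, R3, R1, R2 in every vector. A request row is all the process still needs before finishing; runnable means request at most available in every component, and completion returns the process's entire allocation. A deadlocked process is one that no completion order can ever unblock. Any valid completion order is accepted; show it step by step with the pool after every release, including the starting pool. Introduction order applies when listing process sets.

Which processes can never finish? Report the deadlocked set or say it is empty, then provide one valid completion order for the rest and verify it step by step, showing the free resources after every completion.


The deadlocked set is T1, T8, T3, T4 and T5.
Key observation: even finishing T7, T2 leaves just (3, 1, 4, 3) free — too little R0 for any of the remaining processes.
The rest can finish in the order T7, T2. Step-by-step check:
  pool = (2, 0, 2, 2)
  run T7 (needs (2, 0, 2, 2), free (2, 0, 2, 2)); after release of (1, 0, 1, 1) the pool is (3, 0, 3, 3)
  run T2 (needs (3, 0, 1, 2), free (3, 0, 3, 3)); after release of (0, 1, 1, 0) the pool is (3, 1, 4, 3)
The blocked processes can never fit:
  T1 still needs (5, 3, 0, 1) but only (3, 1, 4, 3) is free — short on R0 and R3
  T8 still needs (5, 3, 1, 1) but only (3, 1, 4, 3) is free — short on R0 and R3
  T3 still needs (4, 1, 2, 3) but only (3, 1, 4, 3) is free — short on R0
  T4 still needs (6, 2, 5, 5) but only (3, 1, 4, 3) is free — short on R0, R3, R1 and R2
  T5 still needs (5, 2, 1, 7) but only (3, 1, 4, 3) is free — short on R0, R3 and R2


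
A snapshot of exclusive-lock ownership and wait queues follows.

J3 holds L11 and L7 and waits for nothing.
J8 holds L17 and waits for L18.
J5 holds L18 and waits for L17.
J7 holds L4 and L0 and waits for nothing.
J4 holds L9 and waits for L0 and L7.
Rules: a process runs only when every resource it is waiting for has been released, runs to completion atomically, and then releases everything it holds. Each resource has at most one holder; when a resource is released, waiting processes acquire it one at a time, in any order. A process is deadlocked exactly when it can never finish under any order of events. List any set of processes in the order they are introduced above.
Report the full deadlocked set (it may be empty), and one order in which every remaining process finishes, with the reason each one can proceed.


Deadlocked set: J8 and J5.
Key observation: nobody on the ring J8 -> J5 -> J8 can start until another member finishes, which never happens; no other process is dragged down with it.
One completion order for the rest: J3, J7, J4.
Step-by-step check:
  run J3 (it waits on nothing); releases L11 and L7
  run J7 (it waits on nothing); releases L4 and L0
  J4: everything it awaited (L0 and L7) is free; runs, freeing L9


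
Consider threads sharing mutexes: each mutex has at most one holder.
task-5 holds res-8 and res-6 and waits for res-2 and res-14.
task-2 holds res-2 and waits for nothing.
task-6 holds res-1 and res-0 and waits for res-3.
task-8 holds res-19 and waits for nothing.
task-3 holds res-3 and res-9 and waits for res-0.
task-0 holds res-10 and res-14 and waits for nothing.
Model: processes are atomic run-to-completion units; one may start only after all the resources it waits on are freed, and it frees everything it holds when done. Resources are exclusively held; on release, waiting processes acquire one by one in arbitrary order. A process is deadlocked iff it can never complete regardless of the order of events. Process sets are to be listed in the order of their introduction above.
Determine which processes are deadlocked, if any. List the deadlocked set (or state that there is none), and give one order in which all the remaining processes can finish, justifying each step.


The deadlocked set is task-6 and task-3.
Key observation: the waits loop around task-6 -> task-3 -> task-6 with no way out; no other process is dragged down with it.
A valid finishing order for the others: task-2, task-8, task-0, task-5.
Verifying each step:
  run task-2 (it waits on nothing); releases res-2
  run task-8 (it waits on nothing); releases res-19
  run task-0 (it waits on nothing); releases res-10 and res-14
  task-5 waits on res-2 and res-14 — all released -> runs and releases res-8 and res-6


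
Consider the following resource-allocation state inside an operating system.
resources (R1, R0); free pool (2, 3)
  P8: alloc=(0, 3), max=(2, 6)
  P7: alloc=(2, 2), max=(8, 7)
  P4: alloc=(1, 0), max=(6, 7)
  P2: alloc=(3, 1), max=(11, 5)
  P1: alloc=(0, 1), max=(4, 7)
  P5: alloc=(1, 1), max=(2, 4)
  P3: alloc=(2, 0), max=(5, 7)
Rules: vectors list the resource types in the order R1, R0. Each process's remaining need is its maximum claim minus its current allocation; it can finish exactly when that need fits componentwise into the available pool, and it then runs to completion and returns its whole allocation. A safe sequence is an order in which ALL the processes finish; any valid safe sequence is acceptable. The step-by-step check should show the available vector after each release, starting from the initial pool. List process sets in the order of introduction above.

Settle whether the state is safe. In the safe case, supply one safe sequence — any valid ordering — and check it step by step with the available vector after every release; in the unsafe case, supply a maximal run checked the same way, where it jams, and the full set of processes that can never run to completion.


The state is SAFE; one workable sequence: P8, P5, P3, P4, P7, P1, P2.
Key observation: the first exact fit in this order is P8 — it needs (2, 3) with (2, 3) free, meeting a requested resource to the last unit.
Check, step by step:
  pool = (2, 3)
  P8 needs (2, 3) <= (2, 3) -> finishes; pool += (0, 3) = (2, 6)
  P5 needs (1, 3) <= (2, 6) -> finishes; pool += (1, 1) = (3, 7)
  P3 needs (3, 7) <= (3, 7) -> finishes; pool += (2, 0) = (5, 7)
  P4 needs (5, 7) <= (5, 7) -> finishes; pool += (1, 0) = (6, 7)
  P7 needs (6, 5) <= (6, 7) -> finishes; pool += (2, 2) = (8, 9)
  P1 needs (4, 6) <= (8, 9) -> finishes; pool += (0, 1) = (8, 10)
  P2 needs (8, 4) <= (8, 10) -> finishes; pool += (3, 1) = (11, 11)


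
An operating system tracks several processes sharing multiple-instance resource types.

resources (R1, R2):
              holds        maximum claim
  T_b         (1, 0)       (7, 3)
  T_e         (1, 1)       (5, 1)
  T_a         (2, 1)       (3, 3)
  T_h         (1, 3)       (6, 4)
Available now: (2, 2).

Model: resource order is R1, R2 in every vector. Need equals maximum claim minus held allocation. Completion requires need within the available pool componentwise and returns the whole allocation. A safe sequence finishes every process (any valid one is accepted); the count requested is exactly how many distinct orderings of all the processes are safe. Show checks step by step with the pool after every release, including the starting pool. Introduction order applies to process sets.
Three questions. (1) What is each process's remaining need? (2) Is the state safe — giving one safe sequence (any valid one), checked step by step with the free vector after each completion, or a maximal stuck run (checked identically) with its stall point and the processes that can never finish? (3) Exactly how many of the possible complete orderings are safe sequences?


(1) Need matrix, components ordered R1, R2:
  T_b: (6, 3)
  T_e: (4, 0)
  T_a: (1, 2)
  T_h: (5, 1)
(2) SAFE. One safe sequence: T_a, T_e, T_h, T_b.
Key observation: the first exact fit in this order is T_a — it needs (1, 2) with (2, 2) free, meeting a requested resource to the last unit.
Step-by-step check:
  pool = (2, 2)
  T_a needs (1, 2) <= (2, 2) -> finishes; pool += (2, 1) = (4, 3)
  T_e needs (4, 0) <= (4, 3) -> finishes; pool += (1, 1) = (5, 4)
  T_h needs (5, 1) <= (5, 4) -> finishes; pool += (1, 3) = (6, 7)
  T_b needs (6, 3) <= (6, 7) -> finishes; pool += (1, 0) = (7, 7)
(3) Exactly 1 of the possible complete orderings is a safe sequence.


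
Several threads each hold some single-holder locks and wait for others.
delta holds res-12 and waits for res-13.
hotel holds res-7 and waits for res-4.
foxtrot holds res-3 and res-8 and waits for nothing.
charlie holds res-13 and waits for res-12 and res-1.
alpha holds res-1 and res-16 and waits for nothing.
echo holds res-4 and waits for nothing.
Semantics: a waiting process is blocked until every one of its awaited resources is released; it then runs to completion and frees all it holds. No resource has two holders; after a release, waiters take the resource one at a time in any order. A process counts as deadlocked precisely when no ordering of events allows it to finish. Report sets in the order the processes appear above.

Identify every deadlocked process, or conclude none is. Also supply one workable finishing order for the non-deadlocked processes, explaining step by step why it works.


The deadlocked set is delta and charlie.
Key observation: the cycle delta -> charlie -> delta can never break — each member waits on the next; no other process is dragged down with it.
One completion order for the rest: echo, foxtrot, hotel, alpha.
Walking it through:
  echo: no waits; runs immediately, freeing res-4
  foxtrot: no waits; runs immediately, freeing res-3 and res-8
  hotel waits on res-4 — all released -> runs and releases res-7
  alpha: no waits; runs immediately, freeing res-1 and res-16


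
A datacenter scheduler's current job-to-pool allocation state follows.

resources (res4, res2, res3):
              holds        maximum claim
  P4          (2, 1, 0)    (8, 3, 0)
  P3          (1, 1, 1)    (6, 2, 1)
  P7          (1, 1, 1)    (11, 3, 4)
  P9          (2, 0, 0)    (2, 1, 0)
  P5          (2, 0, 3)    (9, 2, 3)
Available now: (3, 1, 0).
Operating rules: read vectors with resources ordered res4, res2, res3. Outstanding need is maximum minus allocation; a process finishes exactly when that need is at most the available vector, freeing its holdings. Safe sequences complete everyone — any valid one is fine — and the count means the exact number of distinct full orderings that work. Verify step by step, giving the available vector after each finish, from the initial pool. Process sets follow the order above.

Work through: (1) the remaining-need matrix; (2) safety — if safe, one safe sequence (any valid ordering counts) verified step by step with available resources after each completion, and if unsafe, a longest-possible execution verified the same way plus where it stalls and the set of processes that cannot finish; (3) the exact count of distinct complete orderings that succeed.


(1) Remaining need (order res4, res2, res3):
  P4: (6, 2, 0)
  P3: (5, 1, 0)
  P7: (10, 2, 3)
  P9: (0, 1, 0)
  P5: (7, 2, 0)
(2) SAFE. One safe sequence: P9, P3, P4, P5, P7.
Key observation: reading the order forward, P9 is the first process whose need (0, 1, 0) meets the free pool (3, 1, 0) exactly on a resource it requests.
Step-by-step check:
  pool = (3, 1, 0)
  P9 needs (0, 1, 0) <= (3, 1, 0) -> finishes; pool += (2, 0, 0) = (5, 1, 0)
  P3 needs (5, 1, 0) <= (5, 1, 0) -> finishes; pool += (1, 1, 1) = (6, 2, 1)
  P4 needs (6, 2, 0) <= (6, 2, 1) -> finishes; pool += (2, 1, 0) = (8, 3, 1)
  P5 needs (7, 2, 0) <= (8, 3, 1) -> finishes; pool += (2, 0, 3) = (10, 3, 4)
  P7 needs (10, 2, 3) <= (10, 3, 4) -> finishes; pool += (1, 1, 1) = (11, 4, 5)
(3) Exactly 1 of the possible complete orderings is a safe sequence.


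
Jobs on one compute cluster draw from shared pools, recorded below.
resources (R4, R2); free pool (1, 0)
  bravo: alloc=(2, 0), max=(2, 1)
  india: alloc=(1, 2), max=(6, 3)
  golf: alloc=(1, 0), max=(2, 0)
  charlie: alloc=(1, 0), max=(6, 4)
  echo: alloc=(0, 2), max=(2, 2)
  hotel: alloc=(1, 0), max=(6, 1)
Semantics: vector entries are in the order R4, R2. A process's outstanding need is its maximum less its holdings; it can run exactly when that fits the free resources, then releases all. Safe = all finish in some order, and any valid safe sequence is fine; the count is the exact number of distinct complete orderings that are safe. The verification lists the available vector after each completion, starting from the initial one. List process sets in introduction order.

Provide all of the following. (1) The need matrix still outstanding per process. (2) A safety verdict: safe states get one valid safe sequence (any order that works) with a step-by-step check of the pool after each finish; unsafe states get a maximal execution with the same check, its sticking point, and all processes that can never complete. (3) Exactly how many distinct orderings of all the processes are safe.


(1) Need matrix, components ordered R4, R2:
  bravo: (0, 1)
  india: (5, 1)
  golf: (1, 0)
  charlie: (5, 4)
  echo: (2, 0)
  hotel: (5, 1)
(2) UNSAFE — no complete ordering exists.
Key observation: after golf, echo, bravo complete, (4, 2) is the best the pool ever gets, yet each leftover process wants more R4.
Going as far as possible: golf, echo, bravo; after that, nothing fits. Step-by-step check:
  pool = (1, 0)
  golf: need (1, 0) fits (1, 0); releases (1, 0), pool now (2, 0)
  echo: need (2, 0) fits (2, 0); releases (0, 2), pool now (2, 2)
  bravo: need (0, 1) fits (2, 2); releases (2, 0), pool now (4, 2)
  india cannot run: need (5, 1) vs free (4, 2) (insufficient R4)
  charlie cannot run: need (5, 4) vs free (4, 2) (insufficient R4 and R2)
  hotel cannot run: need (5, 1) vs free (4, 2) (insufficient R4)
Never able to finish: india, charlie and hotel.
(3) Exactly 0 of the possible complete orderings are safe sequences.


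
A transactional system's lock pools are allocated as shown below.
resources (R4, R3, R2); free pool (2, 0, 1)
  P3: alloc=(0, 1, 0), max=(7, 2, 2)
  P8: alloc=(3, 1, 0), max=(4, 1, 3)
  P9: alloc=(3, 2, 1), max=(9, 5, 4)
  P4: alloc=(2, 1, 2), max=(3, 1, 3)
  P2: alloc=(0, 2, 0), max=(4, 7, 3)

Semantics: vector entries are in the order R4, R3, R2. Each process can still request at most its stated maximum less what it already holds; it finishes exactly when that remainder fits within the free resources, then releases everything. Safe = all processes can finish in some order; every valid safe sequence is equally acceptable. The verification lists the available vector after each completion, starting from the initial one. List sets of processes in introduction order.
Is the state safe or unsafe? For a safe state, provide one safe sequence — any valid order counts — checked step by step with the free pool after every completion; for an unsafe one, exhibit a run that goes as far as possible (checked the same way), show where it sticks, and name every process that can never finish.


The state is SAFE; one workable sequence: P4, P8, P3, P9, P2.
Key observation: P4 marks the first exact bind of the order: its need (1, 0, 1) fits the free (2, 0, 1) with zero slack on a requested resource.
Check, step by step:
  pool = (2, 0, 1)
  run P4 (needs (1, 0, 1), free (2, 0, 1)); after release of (2, 1, 2) the pool is (4, 1, 3)
  run P8 (needs (1, 0, 3), free (4, 1, 3)); after release of (3, 1, 0) the pool is (7, 2, 3)
  run P3 (needs (7, 1, 2), free (7, 2, 3)); after release of (0, 1, 0) the pool is (7, 3, 3)
  run P9 (needs (6, 3, 3), free (7, 3, 3)); after release of (3, 2, 1) the pool is (10, 5, 4)
  run P2 (needs (4, 5, 3), free (10, 5, 4)); after release of (0, 2, 0) the pool is (10, 7, 4)


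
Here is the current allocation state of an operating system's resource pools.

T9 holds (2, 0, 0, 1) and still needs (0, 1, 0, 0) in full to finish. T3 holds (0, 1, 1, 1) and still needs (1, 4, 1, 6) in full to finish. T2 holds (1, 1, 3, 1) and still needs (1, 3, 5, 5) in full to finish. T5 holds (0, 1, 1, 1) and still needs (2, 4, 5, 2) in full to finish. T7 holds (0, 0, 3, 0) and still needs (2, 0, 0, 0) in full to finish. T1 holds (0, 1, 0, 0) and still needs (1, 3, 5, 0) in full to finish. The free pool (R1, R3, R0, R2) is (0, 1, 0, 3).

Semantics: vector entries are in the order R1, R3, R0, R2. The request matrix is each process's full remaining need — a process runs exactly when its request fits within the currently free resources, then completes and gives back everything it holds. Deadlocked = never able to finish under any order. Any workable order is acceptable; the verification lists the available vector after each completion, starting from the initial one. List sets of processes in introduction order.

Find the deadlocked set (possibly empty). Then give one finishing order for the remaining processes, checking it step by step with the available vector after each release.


Deadlocked set: T3, T2, T5 and T1.
Key observation: R3 is the bottleneck — with T9, T7 done the pool holds (2, 1, 3, 4), short of every remaining need.
One completion order for the rest: T9, T7. Walking it through:
  pool = (0, 1, 0, 3)
  run T9 (needs (0, 1, 0, 0), free (0, 1, 0, 3)); after release of (2, 0, 0, 1) the pool is (2, 1, 0, 4)
  run T7 (needs (2, 0, 0, 0), free (2, 1, 0, 4)); after release of (0, 0, 3, 0) the pool is (2, 1, 3, 4)
None of the blocked processes ever fits:
  blocked: T3 wants (1, 4, 1, 6), pool (2, 1, 3, 4) — not enough R3 and R2
  blocked: T2 wants (1, 3, 5, 5), pool (2, 1, 3, 4) — not enough R3, R0 and R2
  blocked: T5 wants (2, 4, 5, 2), pool (2, 1, 3, 4) — not enough R3 and R0
  blocked: T1 wants (1, 3, 5, 0), pool (2, 1, 3, 4) — not enough R3 and R0


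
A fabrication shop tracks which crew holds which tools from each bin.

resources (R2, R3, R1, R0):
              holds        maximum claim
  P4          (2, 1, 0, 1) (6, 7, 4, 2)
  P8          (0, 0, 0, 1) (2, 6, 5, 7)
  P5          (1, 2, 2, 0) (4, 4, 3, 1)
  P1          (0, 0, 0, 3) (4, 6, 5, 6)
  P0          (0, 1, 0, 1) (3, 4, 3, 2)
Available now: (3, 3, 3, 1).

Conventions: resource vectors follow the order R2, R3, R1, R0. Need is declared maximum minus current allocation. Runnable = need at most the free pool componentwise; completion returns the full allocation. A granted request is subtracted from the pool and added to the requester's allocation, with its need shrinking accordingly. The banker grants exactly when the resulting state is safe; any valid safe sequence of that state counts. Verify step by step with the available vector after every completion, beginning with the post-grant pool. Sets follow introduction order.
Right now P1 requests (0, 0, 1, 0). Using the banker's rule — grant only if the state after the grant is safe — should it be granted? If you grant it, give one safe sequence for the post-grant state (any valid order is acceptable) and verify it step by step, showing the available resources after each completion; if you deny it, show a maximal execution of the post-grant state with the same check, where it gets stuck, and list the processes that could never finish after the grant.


GRANT. The post-grant state is safe; one safe sequence: P5, P0, P4, P1, P8.
Key observation: post-grant, (3, 3, 2, 1) remains, and an order beginning with P5 completes everyone.
Step-by-step check of the post-grant state:
  pool = (3, 3, 2, 1)
  P5: need (3, 2, 1, 1) fits (3, 3, 2, 1); releases (1, 2, 2, 0), pool now (4, 5, 4, 1)
  P0: need (3, 3, 3, 1) fits (4, 5, 4, 1); releases (0, 1, 0, 1), pool now (4, 6, 4, 2)
  P4: need (4, 6, 4, 1) fits (4, 6, 4, 2); releases (2, 1, 0, 1), pool now (6, 7, 4, 3)
  P1: need (4, 6, 4, 3) fits (6, 7, 4, 3); releases (0, 0, 1, 3), pool now (6, 7, 5, 6)
  P8: need (2, 6, 5, 6) fits (6, 7, 5, 6); releases (0, 0, 0, 1), pool now (6, 7, 5, 7)


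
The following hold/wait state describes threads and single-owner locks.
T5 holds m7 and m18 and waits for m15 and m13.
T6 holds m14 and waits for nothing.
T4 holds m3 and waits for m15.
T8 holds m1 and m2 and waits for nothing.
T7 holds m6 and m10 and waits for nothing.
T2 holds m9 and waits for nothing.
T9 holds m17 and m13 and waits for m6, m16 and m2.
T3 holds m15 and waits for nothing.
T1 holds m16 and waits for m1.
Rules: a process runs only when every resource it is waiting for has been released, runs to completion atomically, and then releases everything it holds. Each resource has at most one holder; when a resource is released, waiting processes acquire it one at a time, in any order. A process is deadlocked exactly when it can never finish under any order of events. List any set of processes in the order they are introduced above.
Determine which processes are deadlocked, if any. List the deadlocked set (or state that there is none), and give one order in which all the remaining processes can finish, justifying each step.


The deadlocked set is empty.
Key observation: the wait relation is loop-free; peeling off processes with no waits unwinds the whole state.
The rest can finish in the order T8, T6, T7, T3, T1, T2, T9, T4, T5.
Walking it through:
  T8: no waits; runs immediately, freeing m1 and m2
  T6: no waits; runs immediately, freeing m14
  T7: no waits; runs immediately, freeing m6 and m10
  T3: no waits; runs immediately, freeing m15
  T1: everything it awaited (m1) is free; runs, freeing m16
  T2: no waits; runs immediately, freeing m9
  T9: everything it awaited (m6, m16 and m2) is free; runs, freeing m17 and m13
  T4: everything it awaited (m15) is free; runs, freeing m3
  T5: everything it awaited (m15 and m13) is free; runs, freeing m7 and m18


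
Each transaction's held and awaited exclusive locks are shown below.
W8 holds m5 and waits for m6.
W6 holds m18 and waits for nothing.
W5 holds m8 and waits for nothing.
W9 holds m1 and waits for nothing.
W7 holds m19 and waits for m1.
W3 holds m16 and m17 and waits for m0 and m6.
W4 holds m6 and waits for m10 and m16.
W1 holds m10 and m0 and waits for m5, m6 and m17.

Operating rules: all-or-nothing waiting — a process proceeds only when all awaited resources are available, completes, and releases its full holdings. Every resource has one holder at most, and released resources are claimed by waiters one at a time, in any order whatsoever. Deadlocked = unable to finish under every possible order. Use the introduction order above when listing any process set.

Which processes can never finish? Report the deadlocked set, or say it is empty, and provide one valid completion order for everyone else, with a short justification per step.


Deadlocked: W8, W3, W4 and W1.
Key observation: the knot is the closed ring of waits W4 -> W3 -> W4; W8 and W1 are caught in further circular waits.
One completion order for the rest: W9, W6, W7, W5.
Step-by-step check:
  W9: no waits; runs immediately, freeing m1
  W6: no waits; runs immediately, freeing m18
  W7: everything it awaited (m1) is free; runs, freeing m19
  W5: no waits; runs immediately, freeing m8


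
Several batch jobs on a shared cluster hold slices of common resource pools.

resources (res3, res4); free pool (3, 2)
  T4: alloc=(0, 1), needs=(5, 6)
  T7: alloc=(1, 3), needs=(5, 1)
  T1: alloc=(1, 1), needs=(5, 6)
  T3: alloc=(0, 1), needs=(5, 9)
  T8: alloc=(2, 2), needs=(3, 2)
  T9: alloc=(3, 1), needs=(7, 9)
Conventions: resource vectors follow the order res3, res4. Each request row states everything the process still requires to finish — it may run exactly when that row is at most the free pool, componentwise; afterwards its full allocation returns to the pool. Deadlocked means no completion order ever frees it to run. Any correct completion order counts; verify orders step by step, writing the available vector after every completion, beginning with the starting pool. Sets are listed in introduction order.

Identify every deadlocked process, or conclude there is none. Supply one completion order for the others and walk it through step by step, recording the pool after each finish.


The deadlocked set is empty.
Key observation: the pool covers T8 at once, and every later process fits after earlier releases.
One completion order for the rest: T8, T7, T1, T4, T3, T9. Check, step by step:
  pool = (3, 2)
  T8: need (3, 2) fits (3, 2); releases (2, 2), pool now (5, 4)
  T7: need (5, 1) fits (5, 4); releases (1, 3), pool now (6, 7)
  T1: need (5, 6) fits (6, 7); releases (1, 1), pool now (7, 8)
  T4: need (5, 6) fits (7, 8); releases (0, 1), pool now (7, 9)
  T3: need (5, 9) fits (7, 9); releases (0, 1), pool now (7, 10)
  T9: need (7, 9) fits (7, 10); releases (3, 1), pool now (10, 11)


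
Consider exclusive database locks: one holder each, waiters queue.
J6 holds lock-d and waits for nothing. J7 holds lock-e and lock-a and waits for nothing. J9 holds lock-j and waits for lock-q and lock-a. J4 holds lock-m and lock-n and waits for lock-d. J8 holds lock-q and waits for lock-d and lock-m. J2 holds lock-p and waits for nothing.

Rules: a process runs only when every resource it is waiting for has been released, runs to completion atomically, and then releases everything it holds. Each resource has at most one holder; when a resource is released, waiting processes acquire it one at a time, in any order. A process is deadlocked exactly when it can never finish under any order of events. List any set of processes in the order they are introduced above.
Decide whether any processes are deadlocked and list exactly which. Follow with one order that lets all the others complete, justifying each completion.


Nothing here is deadlocked.
Key observation: no waiting chain loops back on itself — every chain ends at a process that waits on nothing, so everyone eventually runs.
A valid finishing order for the others: J6, J4, J7, J8, J9, J2.
Walking it through:
  J6 waits on nothing -> runs at once and releases lock-d
  J4: everything it awaited (lock-d) is free; runs, freeing lock-m and lock-n
  J7 waits on nothing -> runs at once and releases lock-e and lock-a
  J8: everything it awaited (lock-d and lock-m) is free; runs, freeing lock-q
  J9: everything it awaited (lock-q and lock-a) is free; runs, freeing lock-j
  J2 waits on nothing -> runs at once and releases lock-p


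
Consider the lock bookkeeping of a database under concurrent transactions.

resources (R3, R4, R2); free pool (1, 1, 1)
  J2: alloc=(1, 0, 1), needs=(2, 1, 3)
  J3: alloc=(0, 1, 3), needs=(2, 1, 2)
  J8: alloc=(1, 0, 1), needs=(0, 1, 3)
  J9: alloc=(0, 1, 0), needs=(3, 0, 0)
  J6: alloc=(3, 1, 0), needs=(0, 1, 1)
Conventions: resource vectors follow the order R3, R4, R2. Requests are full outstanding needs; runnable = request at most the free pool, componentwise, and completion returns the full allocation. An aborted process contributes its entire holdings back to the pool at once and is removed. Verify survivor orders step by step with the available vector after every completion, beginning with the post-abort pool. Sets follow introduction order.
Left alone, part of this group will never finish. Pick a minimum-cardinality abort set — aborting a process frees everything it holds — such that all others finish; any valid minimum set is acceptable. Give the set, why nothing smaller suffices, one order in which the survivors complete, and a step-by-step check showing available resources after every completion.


Abort J3.
Key observation: J8 was stuck for good until J3 gave back (0, 1, 3); in the order shown it finishes at step 1.
No smaller set exists: with zero aborts the deadlock remains.
Survivors finish in the order: J8, J6, J2, J9. Walking it through (pool after the aborts first):
  pool = (1, 2, 4)
  J8 needs (0, 1, 3) <= (1, 2, 4) -> finishes; pool += (1, 0, 1) = (2, 2, 5)
  J6 needs (0, 1, 1) <= (2, 2, 5) -> finishes; pool += (3, 1, 0) = (5, 3, 5)
  J2 needs (2, 1, 3) <= (5, 3, 5) -> finishes; pool += (1, 0, 1) = (6, 3, 6)
  J9 needs (3, 0, 0) <= (6, 3, 6) -> finishes; pool += (0, 1, 0) = (6, 4, 6)


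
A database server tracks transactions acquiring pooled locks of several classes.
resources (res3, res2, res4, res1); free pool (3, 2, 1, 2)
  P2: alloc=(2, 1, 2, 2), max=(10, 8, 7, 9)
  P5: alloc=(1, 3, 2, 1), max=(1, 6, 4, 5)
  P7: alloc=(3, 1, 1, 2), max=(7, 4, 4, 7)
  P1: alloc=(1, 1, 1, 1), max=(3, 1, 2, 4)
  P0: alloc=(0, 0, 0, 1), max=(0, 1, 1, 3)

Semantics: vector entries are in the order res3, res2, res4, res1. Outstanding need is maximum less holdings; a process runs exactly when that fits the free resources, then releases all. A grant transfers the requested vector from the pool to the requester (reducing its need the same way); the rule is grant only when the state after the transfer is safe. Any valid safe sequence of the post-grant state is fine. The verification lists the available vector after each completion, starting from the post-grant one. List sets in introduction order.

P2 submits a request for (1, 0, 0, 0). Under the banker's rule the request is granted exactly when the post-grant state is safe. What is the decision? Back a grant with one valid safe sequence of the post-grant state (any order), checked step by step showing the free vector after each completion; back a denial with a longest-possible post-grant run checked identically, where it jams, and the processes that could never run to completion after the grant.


GRANT — the state after the grant stays safe, e.g. via P0, P1, P5, P7, P2.
Key observation: after the grant the pool drops to (2, 2, 1, 2), which still lets P0 finish first and unwind the rest.
Check on the post-grant state, step by step:
  pool = (2, 2, 1, 2)
  P0: need (0, 1, 1, 2) fits (2, 2, 1, 2); releases (0, 0, 0, 1), pool now (2, 2, 1, 3)
  P1: need (2, 0, 1, 3) fits (2, 2, 1, 3); releases (1, 1, 1, 1), pool now (3, 3, 2, 4)
  P5: need (0, 3, 2, 4) fits (3, 3, 2, 4); releases (1, 3, 2, 1), pool now (4, 6, 4, 5)
  P7: need (4, 3, 3, 5) fits (4, 6, 4, 5); releases (3, 1, 1, 2), pool now (7, 7, 5, 7)
  P2: need (7, 7, 5, 7) fits (7, 7, 5, 7); releases (3, 1, 2, 2), pool now (10, 8, 7, 9)
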